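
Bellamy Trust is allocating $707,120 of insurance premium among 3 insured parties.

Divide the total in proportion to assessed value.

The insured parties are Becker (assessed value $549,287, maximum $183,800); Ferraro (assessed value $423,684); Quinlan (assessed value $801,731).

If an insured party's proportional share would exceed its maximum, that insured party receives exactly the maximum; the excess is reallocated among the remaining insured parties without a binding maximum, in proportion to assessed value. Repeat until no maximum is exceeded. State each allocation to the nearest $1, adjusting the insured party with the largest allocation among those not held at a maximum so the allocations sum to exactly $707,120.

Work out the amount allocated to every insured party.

Sum of assessed value: 1,774,702.
Unconstrained shares: Becker 218,860.31; Ferraro 168,814.4996; Quinlan 319,445.19.
Held at cap: Becker ($183,800); remaining pool $523,320 reallocated over remaining assessed value 1,225,415.
Redistributed shares: Ferraro 180,936.51 → $180,937; Quinlan 342,383.49 → $342,383.

Becker: $183,800 · Ferraro: $180,937 · Quinlan: $342,383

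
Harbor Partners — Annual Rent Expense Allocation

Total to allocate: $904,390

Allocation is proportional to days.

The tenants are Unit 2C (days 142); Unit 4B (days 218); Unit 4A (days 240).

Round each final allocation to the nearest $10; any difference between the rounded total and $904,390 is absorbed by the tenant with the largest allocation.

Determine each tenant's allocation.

Unit 2C: $214,040 · Unit 4B: $328,600 · Unit 4A: $361,750

Combined days = 600.
Proportional shares: Unit 2C 142/600 × $904,390 = 214,038.97; Unit 4B 218/600 × $904,390 = 328,595.03; Unit 4A 240/600 × $904,390 = 361,756.00.
After rounding ($10): Unit 2C $214,040; Unit 4B $328,600; Unit 4A $361,760. Sum = $904,400.
Difference $904,390 − $904,400 = −$10 applied to largest allocation (Unit 4A): Unit 4A becomes $361,750.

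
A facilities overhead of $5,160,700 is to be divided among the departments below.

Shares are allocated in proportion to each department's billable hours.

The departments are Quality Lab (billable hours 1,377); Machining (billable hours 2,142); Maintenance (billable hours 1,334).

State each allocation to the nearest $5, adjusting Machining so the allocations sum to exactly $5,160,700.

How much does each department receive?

Sum of billable hours: 4,853.
Pro-rata amounts: Quality Lab 1,377/4,853 × $5,160,700 = 1,464,307.42; Machining 2,142/4,853 × $5,160,700 = 2,277,811.54; Maintenance 1,334/4,853 × $5,160,700 = 1,418,581.04.
Rounded to nearest $5: Quality Lab $1,464,305; Machining $2,277,810; Maintenance $1,418,580. Sum = $5,160,695.
Difference $5,160,700 − $5,160,695 = +$5 applied to Machining: Machining becomes $2,277,815.

Quality Lab: $1,464,305 · Machining: $2,277,815 · Maintenance: $1,418,580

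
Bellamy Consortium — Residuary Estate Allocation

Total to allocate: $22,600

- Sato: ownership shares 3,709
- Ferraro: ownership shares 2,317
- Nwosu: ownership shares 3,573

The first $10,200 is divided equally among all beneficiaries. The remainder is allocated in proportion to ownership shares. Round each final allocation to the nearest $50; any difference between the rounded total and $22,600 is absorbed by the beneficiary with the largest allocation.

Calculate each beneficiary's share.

Sato: $8,200 | Ferraro: $6,400 | Nwosu: $8,000

$10,200 shared equally gives $3,400 per beneficiary.
Remainder $12,400 by ownership shares (total 9,599): Sato 4,791.29 → $4,800; Ferraro 2,993.10 → $3,000; Nwosu 4,615.61 → $4,600.
Totals: Sato $3,400 + $4,800 = $8,200; Ferraro $3,400 + $3,000 = $6,400; Nwosu $3,400 + $4,600 = $8,000.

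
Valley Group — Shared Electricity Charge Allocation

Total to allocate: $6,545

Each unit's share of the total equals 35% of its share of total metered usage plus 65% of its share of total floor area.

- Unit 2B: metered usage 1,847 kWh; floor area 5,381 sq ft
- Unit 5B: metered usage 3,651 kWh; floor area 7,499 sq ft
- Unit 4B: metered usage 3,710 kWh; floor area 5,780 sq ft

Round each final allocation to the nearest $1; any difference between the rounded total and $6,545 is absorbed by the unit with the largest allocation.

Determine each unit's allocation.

Totals — metered usage 9,208, floor area 18,660.
Composite weights (35% metered usage + 65% floor area): Unit 2B 0.2576; Unit 5B 0.4000; Unit 4B 0.3424.
Pro-rata amounts: Unit 2B 1,686.30; Unit 5B 2,617.97; Unit 4B 2,240.74.
Rounded to nearest $1: Unit 2B $1,686; Unit 5B $2,618; Unit 4B $2,241. Sum = $6,545.
No rounding difference to absorb.

Unit 2B: $1,686; Unit 5B: $2,618; Unit 4B: $2,241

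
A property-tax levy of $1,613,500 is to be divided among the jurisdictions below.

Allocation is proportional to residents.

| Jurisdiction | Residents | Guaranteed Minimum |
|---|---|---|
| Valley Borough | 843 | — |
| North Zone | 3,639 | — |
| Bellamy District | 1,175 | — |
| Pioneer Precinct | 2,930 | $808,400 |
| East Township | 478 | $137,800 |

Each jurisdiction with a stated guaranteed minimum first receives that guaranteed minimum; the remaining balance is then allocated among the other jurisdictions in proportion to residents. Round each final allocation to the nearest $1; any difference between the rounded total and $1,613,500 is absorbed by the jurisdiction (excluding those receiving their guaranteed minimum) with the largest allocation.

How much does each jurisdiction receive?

Valley Borough: $99,440 | North Zone: $429,257 | Bellamy District: $138,603 | Pioneer Precinct: $808,400 | East Township: $137,800

Guaranteed amounts: Pioneer Precinct $808,400; East Township $137,800. Balance $667,300.
Balance split over remaining residents 5,657: Valley Borough 99,440.32 → $99,440; North Zone 429,256.62 → $429,257; Bellamy District 138,603.06 → $138,603.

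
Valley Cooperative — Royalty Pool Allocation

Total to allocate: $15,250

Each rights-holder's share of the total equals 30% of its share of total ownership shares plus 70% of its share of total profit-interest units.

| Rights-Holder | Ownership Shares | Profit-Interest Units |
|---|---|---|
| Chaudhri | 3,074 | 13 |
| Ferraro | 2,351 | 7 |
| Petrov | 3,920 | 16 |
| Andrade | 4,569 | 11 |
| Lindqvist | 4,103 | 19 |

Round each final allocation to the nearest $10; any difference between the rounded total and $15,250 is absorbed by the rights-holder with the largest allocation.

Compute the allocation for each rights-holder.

Ownership shares total 18,017; profit-interest units total 66.
Combined weights (30% ownership shares + 70% profit-interest units): Chaudhri 0.1891; Ferraro 0.1134; Petrov 0.2350; Andrade 0.1927; Lindqvist 0.2698.
Unrounded shares: Chaudhri 2,883.22; Ferraro 1,729.18; Petrov 3,583.27; Andrade 2,939.36; Lindqvist 4,114.97.
Rounded to nearest $10: Chaudhri $2,880; Ferraro $1,730; Petrov $3,580; Andrade $2,940; Lindqvist $4,110. Sum = $15,240.
Difference $15,250 − $15,240 = +$10 applied to largest allocation (Lindqvist): Lindqvist becomes $4,120.

Chaudhri: $2,880 · Ferraro: $1,730 · Petrov: $3,580 · Andrade: $2,940 · Lindqvist: $4,120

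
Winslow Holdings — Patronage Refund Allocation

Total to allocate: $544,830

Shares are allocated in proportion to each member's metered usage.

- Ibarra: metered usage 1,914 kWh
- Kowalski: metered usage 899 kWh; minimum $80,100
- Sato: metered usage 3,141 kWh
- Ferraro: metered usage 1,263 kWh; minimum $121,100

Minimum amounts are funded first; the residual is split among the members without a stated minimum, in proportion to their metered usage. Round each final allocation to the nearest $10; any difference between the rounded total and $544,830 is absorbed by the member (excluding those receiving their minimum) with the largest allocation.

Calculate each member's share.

Ibarra: $130,110 · Kowalski: $80,100 · Sato: $213,520 · Ferraro: $121,100

Minimums first: Kowalski $80,100; Ferraro $121,100. Residual $343,630.
Residual split over remaining metered usage 5,055: Ibarra 130,110.35 → $130,110; Sato 213,519.65 → $213,520.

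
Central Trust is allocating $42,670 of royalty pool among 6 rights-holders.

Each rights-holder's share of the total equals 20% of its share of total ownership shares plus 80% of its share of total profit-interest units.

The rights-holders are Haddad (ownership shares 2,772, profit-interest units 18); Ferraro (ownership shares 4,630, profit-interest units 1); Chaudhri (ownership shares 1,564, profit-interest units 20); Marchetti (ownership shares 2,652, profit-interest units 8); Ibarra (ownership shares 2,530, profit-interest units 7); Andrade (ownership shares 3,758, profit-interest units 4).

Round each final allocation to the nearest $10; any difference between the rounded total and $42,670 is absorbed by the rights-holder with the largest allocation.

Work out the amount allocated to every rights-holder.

Haddad: $11,920; Ferraro: $2,800; Chaudhri: $12,500; Marchetti: $5,970; Ibarra: $5,330; Andrade: $4,150

Totals — ownership shares 17,906, profit-interest units 58.
Combined weights (20% ownership shares + 80% profit-interest units): Haddad 0.2792; Ferraro 0.0655; Chaudhri 0.2933; Marchetti 0.1400; Ibarra 0.1248; Andrade 0.0971.
Pro-rata amounts: Haddad 11,915.07; Ferraro 2,795.21; Chaudhri 12,516.44; Marchetti 5,972.36; Ibarra 5,325.66; Andrade 4,145.27.
Rounded to nearest $10: Haddad $11,920; Ferraro $2,800; Chaudhri $12,520; Marchetti $5,970; Ibarra $5,330; Andrade $4,150. Sum = $42,690.
Difference $42,670 − $42,690 = −$20 applied to largest allocation (Chaudhri): Chaudhri becomes $12,500.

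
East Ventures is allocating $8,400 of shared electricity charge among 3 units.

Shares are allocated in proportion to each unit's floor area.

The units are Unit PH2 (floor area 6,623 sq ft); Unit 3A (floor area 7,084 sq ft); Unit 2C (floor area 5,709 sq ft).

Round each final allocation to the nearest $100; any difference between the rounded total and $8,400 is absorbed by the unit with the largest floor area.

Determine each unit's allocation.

Sum of floor area: 6,623 + 7,084 + 5,709 = 19,416.
Pro-rata amounts: Unit PH2 2,865.33; Unit 3A 3,064.77; Unit 2C 2,469.90.
After rounding ($100): Unit PH2 $2,900; Unit 3A $3,100; Unit 2C $2,500. Sum = $8,500.
Difference $8,400 − $8,500 = −$100 applied to largest floor area (Unit 3A): Unit 3A becomes $3,000.

Unit PH2: $2,900; Unit 3A: $3,000; Unit 2C: $2,500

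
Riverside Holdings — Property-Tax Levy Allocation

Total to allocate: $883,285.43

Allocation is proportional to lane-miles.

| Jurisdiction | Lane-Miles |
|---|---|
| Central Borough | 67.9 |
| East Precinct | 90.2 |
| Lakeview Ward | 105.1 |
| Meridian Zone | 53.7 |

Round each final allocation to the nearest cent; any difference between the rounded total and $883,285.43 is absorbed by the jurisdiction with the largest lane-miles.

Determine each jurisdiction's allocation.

Sum of lane-miles: 67.9 + 90.2 + 105.1 + 53.7 = 316.9.
Proportional shares: Central Borough 189,255.5402; East Precinct 251,411.6308; Lakeview Ward 292,941.9334; Meridian Zone 149,676.3256.
Rounded to nearest cent: Central Borough $189,255.54; East Precinct $251,411.63; Lakeview Ward $292,941.93; Meridian Zone $149,676.33. Sum = $883,285.43.
Sum already equals the total — no adjustment.

Central Borough: $189,255.54; East Precinct: $251,411.63; Lakeview Ward: $292,941.93; Meridian Zone: $149,676.33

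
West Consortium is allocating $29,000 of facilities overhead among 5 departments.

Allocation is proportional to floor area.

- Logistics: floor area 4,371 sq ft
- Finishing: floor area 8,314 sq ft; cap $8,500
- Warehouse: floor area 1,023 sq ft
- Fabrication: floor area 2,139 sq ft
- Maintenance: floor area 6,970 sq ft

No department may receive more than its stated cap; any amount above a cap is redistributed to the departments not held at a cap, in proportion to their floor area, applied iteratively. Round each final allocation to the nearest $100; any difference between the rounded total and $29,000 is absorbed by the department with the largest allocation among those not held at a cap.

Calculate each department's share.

Logistics: $6,200 · Finishing: $8,500 · Warehouse: $1,400 · Fabrication: $3,000 · Maintenance: $9,900

Sum of floor area: 22,817.
Proportional shares (ignoring caps): Logistics 5,555.46; Finishing 10,566.95; Warehouse 1,300.21; Fabrication 2,718.63; Maintenance 8,858.75.
Cap binds for Finishing ($8,500); balance $20,500 reallocated over remaining floor area 14,503.
Remaining shares: Logistics 6,178.41 → $6,200; Warehouse 1,446.01 → $1,400; Fabrication 3,023.48 → $3,000; Maintenance 9,852.10 → $9,900.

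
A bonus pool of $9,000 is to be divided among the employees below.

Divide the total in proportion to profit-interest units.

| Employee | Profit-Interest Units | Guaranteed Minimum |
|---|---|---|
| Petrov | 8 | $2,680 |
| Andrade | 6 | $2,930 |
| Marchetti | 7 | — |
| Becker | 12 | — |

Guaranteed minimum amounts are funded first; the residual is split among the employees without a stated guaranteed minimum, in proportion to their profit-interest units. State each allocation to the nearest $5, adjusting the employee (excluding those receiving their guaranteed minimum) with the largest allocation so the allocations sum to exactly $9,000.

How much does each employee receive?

Petrov: $2,680 · Andrade: $2,930 · Marchetti: $1,250 · Becker: $2,140

Minimums first: Petrov $2,680; Andrade $2,930. Balance $3,390.
Balance split over remaining profit-interest units 19: Marchetti 1,248.95 → $1,250; Becker 2,141.05 → $2,140.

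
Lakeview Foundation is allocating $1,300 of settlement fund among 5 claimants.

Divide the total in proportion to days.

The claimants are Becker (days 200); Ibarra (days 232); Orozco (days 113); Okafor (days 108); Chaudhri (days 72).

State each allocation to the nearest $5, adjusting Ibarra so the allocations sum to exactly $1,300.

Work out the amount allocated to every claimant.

Becker: $360; Ibarra: $410; Orozco: $205; Okafor: $195; Chaudhri: $130

Sum of days: 725.
Proportional shares: Becker 200/725 × $1,300 = 358.62; Ibarra 232/725 × $1,300 = 416.00; Orozco 113/725 × $1,300 = 202.62; Okafor 108/725 × $1,300 = 193.66; Chaudhri 72/725 × $1,300 = 129.10.
At nearest $5: Becker $360; Ibarra $415; Orozco $205; Okafor $195; Chaudhri $130. Sum = $1,305.
Difference $1,300 − $1,305 = −$5 applied to Ibarra: Ibarra becomes $410.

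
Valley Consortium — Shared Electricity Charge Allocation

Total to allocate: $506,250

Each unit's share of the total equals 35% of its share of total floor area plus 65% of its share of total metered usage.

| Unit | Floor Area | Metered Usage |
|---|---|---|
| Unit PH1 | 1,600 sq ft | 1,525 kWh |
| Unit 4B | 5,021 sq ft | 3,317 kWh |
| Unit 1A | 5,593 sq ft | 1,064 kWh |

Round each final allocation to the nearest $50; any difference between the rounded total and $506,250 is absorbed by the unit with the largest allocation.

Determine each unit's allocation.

Unit PH1: $108,200; Unit 4B: $257,650; Unit 1A: $140,400

Floor area total 12,214; metered usage total 5,906.
Combined weights (35% floor area + 65% metered usage): Unit PH1 0.2137; Unit 4B 0.5089; Unit 1A 0.2774.
Unrounded shares: Unit PH1 108,178.95; Unit 4B 257,651.35; Unit 1A 140,419.70.
At nearest $50: Unit PH1 $108,200; Unit 4B $257,650; Unit 1A $140,400. Sum = $506,250.
Sum already equals the total — no adjustment.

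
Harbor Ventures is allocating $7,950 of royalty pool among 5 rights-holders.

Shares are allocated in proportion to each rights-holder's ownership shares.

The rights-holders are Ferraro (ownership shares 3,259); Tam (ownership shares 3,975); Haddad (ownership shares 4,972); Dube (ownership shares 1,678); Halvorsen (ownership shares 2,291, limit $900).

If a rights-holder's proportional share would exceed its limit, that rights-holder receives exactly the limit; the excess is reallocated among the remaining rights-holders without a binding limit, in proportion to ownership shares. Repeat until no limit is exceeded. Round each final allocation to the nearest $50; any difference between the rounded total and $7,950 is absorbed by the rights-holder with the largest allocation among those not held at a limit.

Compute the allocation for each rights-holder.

Ownership shares total: 16,175.
Proportional shares (ignoring caps): Ferraro 1,601.80; Tam 1,953.71; Haddad 2,443.73; Dube 824.74; Halvorsen 1,126.02.
Cap binds for Halvorsen ($900); balance $7,050 reallocated over remaining ownership shares 13,884.
Remaining shares: Ferraro 1,654.85 → $1,650; Tam 2,018.42 → $2,000; Haddad 2,524.68 → $2,500; Dube 852.05 → $850.
Rounding difference +$50 applied to Haddad → $2,550.

Ferraro: $1,650 · Tam: $2,000 · Haddad: $2,550 · Dube: $850 · Halvorsen: $900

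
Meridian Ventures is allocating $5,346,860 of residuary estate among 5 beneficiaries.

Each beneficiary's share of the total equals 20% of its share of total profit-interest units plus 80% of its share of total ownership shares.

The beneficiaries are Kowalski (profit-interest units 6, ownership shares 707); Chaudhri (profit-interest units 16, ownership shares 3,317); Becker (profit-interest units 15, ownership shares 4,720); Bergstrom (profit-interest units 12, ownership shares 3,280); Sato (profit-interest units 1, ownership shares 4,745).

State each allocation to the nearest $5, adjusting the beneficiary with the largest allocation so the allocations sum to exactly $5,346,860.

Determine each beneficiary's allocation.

Profit-interest units total 50; ownership shares total 16,769.
Combined weights (20% profit-interest units + 80% ownership shares): Kowalski 0.0577; Chaudhri 0.2222; Becker 0.2852; Bergstrom 0.2045; Sato 0.2304.
Raw shares: Kowalski 308,668.37; Chaudhri 1,188,309.58; Becker 1,524,803.69; Bergstrom 1,093,321.75; Sato 1,231,756.61.
After rounding ($5): Kowalski $308,670; Chaudhri $1,188,310; Becker $1,524,805; Bergstrom $1,093,320; Sato $1,231,755. Sum = $5,346,860.
Rounded total matches; no reconciliation needed.

Kowalski: $308,670; Chaudhri: $1,188,310; Becker: $1,524,805; Bergstrom: $1,093,320; Sato: $1,231,755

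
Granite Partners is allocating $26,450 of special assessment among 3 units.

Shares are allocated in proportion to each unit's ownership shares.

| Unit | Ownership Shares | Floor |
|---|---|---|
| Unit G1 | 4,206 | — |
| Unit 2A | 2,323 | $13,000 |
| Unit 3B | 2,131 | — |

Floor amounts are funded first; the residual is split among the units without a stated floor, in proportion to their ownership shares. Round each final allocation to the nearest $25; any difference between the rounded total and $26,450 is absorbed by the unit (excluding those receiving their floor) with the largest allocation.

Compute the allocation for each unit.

Unit G1: $8,925 | Unit 2A: $13,000 | Unit 3B: $4,525

Guaranteed amounts: Unit 2A $13,000. Remaining pool $13,450.
Remaining pool split over remaining ownership shares 6,337: Unit G1 8,927.05 → $8,925; Unit 3B 4,522.95 → $4,525.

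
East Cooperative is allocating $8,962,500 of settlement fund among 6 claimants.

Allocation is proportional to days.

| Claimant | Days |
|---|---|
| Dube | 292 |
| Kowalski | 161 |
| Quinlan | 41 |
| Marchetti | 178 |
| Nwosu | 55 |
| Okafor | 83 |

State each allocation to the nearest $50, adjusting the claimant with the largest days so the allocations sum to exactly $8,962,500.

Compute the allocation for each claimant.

Dube: $3,230,900 · Kowalski: $1,781,450 · Quinlan: $453,650 · Marchetti: $1,969,550 · Nwosu: $608,550 · Okafor: $918,400

Sum of days: 292 + 161 + 41 + 178 + 55 + 83 = 810.
Unrounded shares: Dube 3,230,925.93; Kowalski 1,781,435.19; Quinlan 453,657.41; Marchetti 1,969,537.04; Nwosu 608,564.81; Okafor 918,379.63.
At nearest $50: Dube $3,230,950; Kowalski $1,781,450; Quinlan $453,650; Marchetti $1,969,550; Nwosu $608,550; Okafor $918,400. Sum = $8,962,550.
Difference $8,962,500 − $8,962,550 = −$50 applied to largest days (Dube): Dube becomes $3,230,900.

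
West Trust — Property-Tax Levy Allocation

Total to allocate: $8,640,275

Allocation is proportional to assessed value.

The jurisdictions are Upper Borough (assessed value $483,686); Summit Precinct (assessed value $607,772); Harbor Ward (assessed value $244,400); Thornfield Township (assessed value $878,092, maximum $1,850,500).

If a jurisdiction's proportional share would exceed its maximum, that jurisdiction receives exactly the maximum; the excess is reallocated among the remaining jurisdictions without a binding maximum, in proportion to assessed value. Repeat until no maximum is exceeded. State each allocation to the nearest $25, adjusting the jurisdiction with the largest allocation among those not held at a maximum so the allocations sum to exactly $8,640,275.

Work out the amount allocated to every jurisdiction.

Upper Borough: $2,458,425 | Summit Precinct: $3,089,125 | Harbor Ward: $1,242,225 | Thornfield Township: $1,850,500

Assessed value total: 2,213,950.
Unconstrained shares: Upper Borough 1,887,657.83; Summit Precinct 2,371,922.23; Harbor Ward 953,807.99; Thornfield Township 3,426,886.95.
Held at cap: Thornfield Township ($1,850,500); balance $6,789,775 reallocated over remaining assessed value 1,335,858.
Remaining shares: Upper Borough 2,458,434.29 → $2,458,425; Summit Precinct 3,089,127.09 → $3,089,125; Harbor Ward 1,242,213.63 → $1,242,225.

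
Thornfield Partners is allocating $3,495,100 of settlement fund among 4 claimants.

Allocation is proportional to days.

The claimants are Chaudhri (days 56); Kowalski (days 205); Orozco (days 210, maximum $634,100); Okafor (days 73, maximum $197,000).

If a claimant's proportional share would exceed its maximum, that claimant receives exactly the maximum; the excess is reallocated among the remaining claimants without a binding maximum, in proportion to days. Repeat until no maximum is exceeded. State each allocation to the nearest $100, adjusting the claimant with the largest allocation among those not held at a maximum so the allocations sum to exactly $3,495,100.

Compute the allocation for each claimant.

Total days = 544.
Proportional shares (ignoring caps): Chaudhri 359,789.71; Kowalski 1,317,087.32; Orozco 1,349,211.40; Okafor 469,011.58.
Cap binds for Orozco ($634,100), Okafor ($197,000); remaining pool $2,664,000 reallocated over remaining days 261.
Redistributed shares: Chaudhri 571,586.21 → $571,600; Kowalski 2,092,413.79 → $2,092,400.

Chaudhri: $571,600 · Kowalski: $2,092,400 · Orozco: $634,100 · Okafor: $197,000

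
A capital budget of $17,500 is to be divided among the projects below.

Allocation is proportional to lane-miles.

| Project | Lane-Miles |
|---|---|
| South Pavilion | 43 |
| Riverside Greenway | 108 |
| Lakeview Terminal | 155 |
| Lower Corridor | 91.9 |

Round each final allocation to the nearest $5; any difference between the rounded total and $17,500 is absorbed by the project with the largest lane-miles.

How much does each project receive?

South Pavilion: $1,890 | Riverside Greenway: $4,750 | Lakeview Terminal: $6,820 | Lower Corridor: $4,040

Sum of lane-miles: 397.9.
Proportional shares: South Pavilion 43/397.9 × $17,500 = 1,891.18; Riverside Greenway 108/397.9 × $17,500 = 4,749.94; Lakeview Terminal 155/397.9 × $17,500 = 6,817.04; Lower Corridor 91.9/397.9 × $17,500 = 4,041.84.
After rounding ($5): South Pavilion $1,890; Riverside Greenway $4,750; Lakeview Terminal $6,815; Lower Corridor $4,040. Sum = $17,495.
Difference $17,500 − $17,495 = +$5 applied to largest lane-miles (Lakeview Terminal): Lakeview Terminal becomes $6,820.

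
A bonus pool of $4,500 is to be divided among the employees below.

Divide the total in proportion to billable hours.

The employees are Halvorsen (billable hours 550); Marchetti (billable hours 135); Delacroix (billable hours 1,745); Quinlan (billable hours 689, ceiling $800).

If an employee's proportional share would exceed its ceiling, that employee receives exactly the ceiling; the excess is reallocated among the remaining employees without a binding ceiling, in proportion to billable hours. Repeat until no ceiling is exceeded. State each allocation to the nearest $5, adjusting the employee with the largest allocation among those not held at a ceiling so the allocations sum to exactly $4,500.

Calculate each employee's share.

Halvorsen: $835 | Marchetti: $205 | Delacroix: $2,660 | Quinlan: $800

Sum of billable hours: 3,119.
Pro-rata shares before constraints: Halvorsen 793.52; Marchetti 194.77; Delacroix 2,517.63; Quinlan 994.07.
Cap binds for Quinlan ($800); remaining pool $3,700 reallocated over remaining billable hours 2,430.
Shares after redistribution: Halvorsen 837.45 → $835; Marchetti 205.56 → $205; Delacroix 2,657.00 → $2,655.
Rounding difference +$5 applied to Delacroix → $2,660.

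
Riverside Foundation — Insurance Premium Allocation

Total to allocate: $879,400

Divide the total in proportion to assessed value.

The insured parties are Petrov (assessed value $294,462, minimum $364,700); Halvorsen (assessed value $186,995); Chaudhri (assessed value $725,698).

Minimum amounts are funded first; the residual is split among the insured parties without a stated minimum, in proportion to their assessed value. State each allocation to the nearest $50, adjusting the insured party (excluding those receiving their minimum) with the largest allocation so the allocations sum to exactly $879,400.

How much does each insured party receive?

Guaranteed amounts: Petrov $364,700. Remaining pool $514,700.
Remaining pool split over remaining assessed value 912,693: Halvorsen 105,453.12 → $105,450; Chaudhri 409,246.88 → $409,250.

Petrov: $364,700; Halvorsen: $105,450; Chaudhri: $409,250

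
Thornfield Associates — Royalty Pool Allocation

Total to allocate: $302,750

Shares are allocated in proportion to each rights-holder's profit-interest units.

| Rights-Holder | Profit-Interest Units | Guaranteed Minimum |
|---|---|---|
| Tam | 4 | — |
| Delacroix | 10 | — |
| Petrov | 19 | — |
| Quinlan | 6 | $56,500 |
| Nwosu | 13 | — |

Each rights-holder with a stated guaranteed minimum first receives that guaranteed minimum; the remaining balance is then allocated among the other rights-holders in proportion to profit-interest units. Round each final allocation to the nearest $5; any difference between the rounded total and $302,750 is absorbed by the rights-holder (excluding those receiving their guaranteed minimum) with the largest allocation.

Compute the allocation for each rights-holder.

Fund the minimums — Quinlan $56,500. Residual $246,250.
Residual split over remaining profit-interest units 46: Tam 21,413.04 → $21,415; Delacroix 53,532.61 → $53,535; Petrov 101,711.96 → $101,710; Nwosu 69,592.39 → $69,590.

Tam: $21,415 · Delacroix: $53,535 · Petrov: $101,710 · Quinlan: $56,500 · Nwosu: $69,590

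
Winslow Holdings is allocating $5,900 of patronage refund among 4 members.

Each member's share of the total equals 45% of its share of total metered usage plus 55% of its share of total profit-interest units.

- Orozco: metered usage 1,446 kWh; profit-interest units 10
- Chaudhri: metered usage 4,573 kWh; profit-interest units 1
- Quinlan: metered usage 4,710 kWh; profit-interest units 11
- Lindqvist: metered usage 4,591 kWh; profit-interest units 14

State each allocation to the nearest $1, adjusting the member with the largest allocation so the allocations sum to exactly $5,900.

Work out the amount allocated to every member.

Orozco: $1,152 · Chaudhri: $883 · Quinlan: $1,808 · Lindqvist: $2,057

Totals — metered usage 15,320, profit-interest units 36.
Blended shares (45% metered usage + 55% profit-interest units): Orozco 0.1953; Chaudhri 0.1496; Quinlan 0.3064; Lindqvist 0.3487.
Raw shares: Orozco 1,151.98; Chaudhri 882.65; Quinlan 1,807.78; Lindqvist 2,057.58.
At nearest $1: Orozco $1,152; Chaudhri $883; Quinlan $1,808; Lindqvist $2,058. Sum = $5,901.
Difference $5,900 − $5,901 = −$1 applied to largest allocation (Lindqvist): Lindqvist becomes $2,057.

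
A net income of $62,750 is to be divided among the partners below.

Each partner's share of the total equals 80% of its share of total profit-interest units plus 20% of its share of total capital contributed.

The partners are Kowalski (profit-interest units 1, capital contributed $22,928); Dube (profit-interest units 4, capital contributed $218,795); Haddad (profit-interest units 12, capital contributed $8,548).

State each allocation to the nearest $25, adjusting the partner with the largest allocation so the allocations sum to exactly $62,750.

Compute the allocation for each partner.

Totals — profit-interest units 17, capital contributed 250,271.
Composite weights (80% profit-interest units + 20% capital contributed): Kowalski 0.0654; Dube 0.3631; Haddad 0.5715.
Unrounded shares: Kowalski 4,102.68; Dube 22,783.38; Haddad 35,863.94.
After rounding ($25): Kowalski $4,100; Dube $22,775; Haddad $35,875. Sum = $62,750.
Sum already equals the total — no adjustment.

Kowalski: $4,100; Dube: $22,775; Haddad: $35,875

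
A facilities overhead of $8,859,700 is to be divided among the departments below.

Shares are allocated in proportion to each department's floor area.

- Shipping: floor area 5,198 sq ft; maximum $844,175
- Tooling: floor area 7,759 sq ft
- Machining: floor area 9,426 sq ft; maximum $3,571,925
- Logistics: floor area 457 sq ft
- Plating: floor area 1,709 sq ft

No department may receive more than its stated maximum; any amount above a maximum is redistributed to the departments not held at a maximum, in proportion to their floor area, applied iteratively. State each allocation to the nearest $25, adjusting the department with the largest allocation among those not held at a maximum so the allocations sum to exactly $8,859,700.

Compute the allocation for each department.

Shipping: $844,175 · Tooling: $3,473,850 · Machining: $3,571,925 · Logistics: $204,600 · Plating: $765,150

Sum of floor area: 24,549.
Pro-rata shares before constraints: Shipping 1,875,950.98; Tooling 2,800,212.32; Machining 3,401,830.31; Logistics 164,930.67; Plating 616,775.73.
Cap binds for Shipping ($844,175); residual $8,015,525 reallocated over remaining floor area 19,351.
Cap binds for Machining ($3,571,925); residual $4,443,600 reallocated over remaining floor area 9,925.
Shares after redistribution: Tooling 3,473,843.06 → $3,473,850; Logistics 204,607.07 → $204,600; Plating 765,149.86 → $765,150.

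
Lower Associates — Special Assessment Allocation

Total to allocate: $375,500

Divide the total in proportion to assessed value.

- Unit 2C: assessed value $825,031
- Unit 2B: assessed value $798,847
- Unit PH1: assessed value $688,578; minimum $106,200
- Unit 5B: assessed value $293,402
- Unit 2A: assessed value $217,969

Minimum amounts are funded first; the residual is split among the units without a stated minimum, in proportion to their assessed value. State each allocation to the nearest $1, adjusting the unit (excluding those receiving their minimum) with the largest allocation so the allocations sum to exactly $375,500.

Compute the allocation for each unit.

Unit 2C: $104,055 · Unit 2B: $100,751 · Unit PH1: $106,200 · Unit 5B: $37,004 · Unit 2A: $27,490

Minimums first: Unit PH1 $106,200. Residual $269,300.
Residual split over remaining assessed value 2,135,249: Unit 2C 104,053.84 → $104,054; Unit 2B 100,751.48 → $100,751; Unit 5B 37,004.19 → $37,004; Unit 2A 27,490.49 → $27,490.
Rounding difference +$1 applied to Unit 2C → $104,055.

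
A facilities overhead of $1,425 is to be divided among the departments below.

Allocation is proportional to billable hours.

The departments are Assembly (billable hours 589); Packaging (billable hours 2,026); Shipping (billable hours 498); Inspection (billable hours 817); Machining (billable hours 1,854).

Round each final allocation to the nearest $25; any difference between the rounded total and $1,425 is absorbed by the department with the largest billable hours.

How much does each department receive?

Combined billable hours = 589 + 2,026 + 498 + 817 + 1,854 = 5,784.
Proportional shares: Assembly 145.11; Packaging 499.14; Shipping 122.69; Inspection 201.28; Machining 456.77.
After rounding ($25): Assembly $150; Packaging $500; Shipping $125; Inspection $200; Machining $450. Sum = $1,425.
Sum already equals the total — no adjustment.

Assembly: $150 | Packaging: $500 | Shipping: $125 | Inspection: $200 | Machining: $450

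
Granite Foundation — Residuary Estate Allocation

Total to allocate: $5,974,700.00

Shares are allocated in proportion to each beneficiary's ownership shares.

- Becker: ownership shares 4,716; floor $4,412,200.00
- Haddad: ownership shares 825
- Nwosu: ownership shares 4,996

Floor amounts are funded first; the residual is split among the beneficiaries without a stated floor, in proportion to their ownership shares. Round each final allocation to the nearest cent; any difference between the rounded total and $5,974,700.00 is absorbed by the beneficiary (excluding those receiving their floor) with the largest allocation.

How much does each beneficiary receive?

Becker: $4,412,200.00 · Haddad: $221,450.35 · Nwosu: $1,341,049.65

Minimums first: Becker $4,412,200.00. Remaining pool $1,562,500.00.
Remaining pool split over remaining ownership shares 5,821: Haddad 221,450.3522 → $221,450.35; Nwosu 1,341,049.6478 → $1,341,049.65.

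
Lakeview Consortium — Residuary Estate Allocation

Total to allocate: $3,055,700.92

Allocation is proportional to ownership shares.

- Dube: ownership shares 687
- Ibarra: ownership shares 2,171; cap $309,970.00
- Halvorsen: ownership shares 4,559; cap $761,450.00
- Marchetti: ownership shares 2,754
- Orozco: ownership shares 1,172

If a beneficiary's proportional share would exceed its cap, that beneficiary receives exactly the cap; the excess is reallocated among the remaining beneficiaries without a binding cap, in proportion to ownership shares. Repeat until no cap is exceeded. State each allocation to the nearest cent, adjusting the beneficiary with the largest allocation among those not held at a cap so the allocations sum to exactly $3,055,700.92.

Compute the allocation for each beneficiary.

Combined ownership shares = 11,343.
Unconstrained shares: Dube 185,071.5447; Ibarra 584,847.6327; Halvorsen 1,228,153.0895; Marchetti 741,902.5243; Orozco 315,726.1287.
Cap binds for Ibarra ($309,970.00), Halvorsen ($761,450.00); remaining pool $1,984,280.92 reallocated over remaining ownership shares 4,613.
Shares after redistribution: Dube 295,512.8966 → $295,512.90; Marchetti 1,184,632.4851 → $1,184,632.49; Orozco 504,135.5383 → $504,135.54.
Rounding difference −$0.01 applied to Marchetti → $1,184,632.48.

Dube: $295,512.90 | Ibarra: $309,970.00 | Halvorsen: $761,450.00 | Marchetti: $1,184,632.48 | Orozco: $504,135.54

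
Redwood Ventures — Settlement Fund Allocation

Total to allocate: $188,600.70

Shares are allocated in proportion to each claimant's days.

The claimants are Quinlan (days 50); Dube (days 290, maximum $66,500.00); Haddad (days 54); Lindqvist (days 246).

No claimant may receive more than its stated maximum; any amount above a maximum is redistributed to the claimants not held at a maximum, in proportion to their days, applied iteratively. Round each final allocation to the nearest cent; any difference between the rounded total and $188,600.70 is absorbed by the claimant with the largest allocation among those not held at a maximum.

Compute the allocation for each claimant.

Combined days = 640.
Unconstrained shares: Quinlan 14,734.4297; Dube 85,459.6922; Haddad 15,913.1841; Lindqvist 72,493.3941.
Capped: Dube ($66,500.00); remaining pool $122,100.70 reallocated over remaining days 350.
Redistributed shares: Quinlan 17,442.9571 → $17,442.96; Haddad 18,838.3937 → $18,838.39; Lindqvist 85,819.3491 → $85,819.35.

Quinlan: $17,442.96 · Dube: $66,500.00 · Haddad: $18,838.39 · Lindqvist: $85,819.35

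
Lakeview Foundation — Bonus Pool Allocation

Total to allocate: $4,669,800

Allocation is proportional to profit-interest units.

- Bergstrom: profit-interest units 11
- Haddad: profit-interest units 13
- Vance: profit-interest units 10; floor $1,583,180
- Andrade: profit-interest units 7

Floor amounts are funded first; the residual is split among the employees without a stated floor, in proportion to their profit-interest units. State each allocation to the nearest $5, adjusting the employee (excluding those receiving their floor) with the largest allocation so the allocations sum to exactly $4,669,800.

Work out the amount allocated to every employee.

Bergstrom: $1,095,250 · Haddad: $1,294,390 · Vance: $1,583,180 · Andrade: $696,980

Minimums first: Vance $1,583,180. Remaining pool $3,086,620.
Remaining pool split over remaining profit-interest units 31: Bergstrom 1,095,252.26 → $1,095,250; Haddad 1,294,389.03 → $1,294,390; Andrade 696,978.71 → $696,980.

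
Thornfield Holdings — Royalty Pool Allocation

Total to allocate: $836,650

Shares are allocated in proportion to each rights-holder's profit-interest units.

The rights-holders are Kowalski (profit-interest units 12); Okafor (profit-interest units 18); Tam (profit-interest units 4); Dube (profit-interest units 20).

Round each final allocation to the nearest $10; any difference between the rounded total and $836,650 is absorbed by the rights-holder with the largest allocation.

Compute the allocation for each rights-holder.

Sum of profit-interest units: 54.
Proportional shares: Kowalski 12/54 × $836,650 = 185,922.22; Okafor 18/54 × $836,650 = 278,883.33; Tam 4/54 × $836,650 = 61,974.07; Dube 20/54 × $836,650 = 309,870.37.
Rounded to nearest $10: Kowalski $185,920; Okafor $278,880; Tam $61,970; Dube $309,870. Sum = $836,640.
Difference $836,650 − $836,640 = +$10 applied to largest allocation (Dube): Dube becomes $309,880.

Kowalski: $185,920 | Okafor: $278,880 | Tam: $61,970 | Dube: $309,880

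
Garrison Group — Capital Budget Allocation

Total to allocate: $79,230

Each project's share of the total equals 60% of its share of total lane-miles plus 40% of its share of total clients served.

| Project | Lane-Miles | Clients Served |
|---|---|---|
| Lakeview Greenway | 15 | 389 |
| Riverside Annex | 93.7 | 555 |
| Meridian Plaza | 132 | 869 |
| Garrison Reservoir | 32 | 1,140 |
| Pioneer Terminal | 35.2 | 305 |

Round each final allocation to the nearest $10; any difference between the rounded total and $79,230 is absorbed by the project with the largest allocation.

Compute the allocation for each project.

Lakeview Greenway: $6,100 · Riverside Annex: $19,870 · Meridian Plaza: $28,830 · Garrison Reservoir: $16,030 · Pioneer Terminal: $8,400

Totals — lane-miles 307.9, clients served 3,258.
Composite weights (60% lane-miles + 40% clients served): Lakeview Greenway 0.0770; Riverside Annex 0.2507; Meridian Plaza 0.3639; Garrison Reservoir 0.2023; Pioneer Terminal 0.1060.
Unrounded shares: Lakeview Greenway 6,099.89; Riverside Annex 19,865.47; Meridian Plaza 28,833.19; Garrison Reservoir 16,029.90; Pioneer Terminal 8,401.55.
Rounded to nearest $10: Lakeview Greenway $6,100; Riverside Annex $19,870; Meridian Plaza $28,830; Garrison Reservoir $16,030; Pioneer Terminal $8,400. Sum = $79,230.
No rounding difference to absorb.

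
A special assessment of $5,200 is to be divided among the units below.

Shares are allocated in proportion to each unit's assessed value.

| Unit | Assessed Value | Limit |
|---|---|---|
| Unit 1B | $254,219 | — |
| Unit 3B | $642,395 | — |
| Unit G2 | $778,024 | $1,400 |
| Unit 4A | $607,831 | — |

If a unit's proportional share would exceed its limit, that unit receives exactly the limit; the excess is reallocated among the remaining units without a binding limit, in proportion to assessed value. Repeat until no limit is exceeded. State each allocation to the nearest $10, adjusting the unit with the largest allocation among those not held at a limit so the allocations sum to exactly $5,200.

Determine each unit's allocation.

Total assessed value = 2,282,469.
Proportional shares (ignoring caps): Unit 1B 579.17; Unit 3B 1,463.53; Unit G2 1,772.52; Unit 4A 1,384.78.
Held at cap: Unit G2 ($1,400); residual $3,800 reallocated over remaining assessed value 1,504,445.
Remaining shares: Unit 1B 642.12 → $640; Unit 3B 1,622.59 → $1,620; Unit 4A 1,535.29 → $1,540.

Unit 1B: $640 · Unit 3B: $1,620 · Unit G2: $1,400 · Unit 4A: $1,540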